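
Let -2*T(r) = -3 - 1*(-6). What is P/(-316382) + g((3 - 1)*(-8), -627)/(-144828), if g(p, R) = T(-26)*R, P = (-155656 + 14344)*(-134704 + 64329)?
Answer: -160032269605919/5091219144 ≈ -31433.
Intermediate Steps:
T(r) = -3/2 (T(r) = -(-3 - 1*(-6))/2 = -(-3 + 6)/2 = -½*3 = -3/2)
P = 9944832000 (P = -141312*(-70375) = 9944832000)
g(p, R) = -3*R/2
P/(-316382) + g((3 - 1)*(-8), -627)/(-144828) = 9944832000/(-316382) - 3/2*(-627)/(-144828) = 9944832000*(-1/316382) + (1881/2)*(-1/144828) = -4972416000/158191 - 209/32184 = -160032269605919/5091219144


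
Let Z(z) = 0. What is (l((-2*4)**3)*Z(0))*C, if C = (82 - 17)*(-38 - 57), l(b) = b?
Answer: 0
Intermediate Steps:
C = -6175 (C = 65*(-95) = -6175)
(l((-2*4)**3)*Z(0))*C = ((-2*4)**3*0)*(-6175) = ((-8)**3*0)*(-6175) = -512*0*(-6175) = 0*(-6175) = 0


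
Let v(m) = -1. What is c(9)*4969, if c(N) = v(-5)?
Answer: -4969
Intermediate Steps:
c(N) = -1
c(9)*4969 = -1*4969 = -4969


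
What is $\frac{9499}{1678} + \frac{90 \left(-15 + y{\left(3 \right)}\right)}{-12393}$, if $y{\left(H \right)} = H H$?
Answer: $\frac{4393601}{770202} \approx 5.7045$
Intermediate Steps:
$y{\left(H \right)} = H^{2}$
$\frac{9499}{1678} + \frac{90 \left(-15 + y{\left(3 \right)}\right)}{-12393} = \frac{9499}{1678} + \frac{90 \left(-15 + 3^{2}\right)}{-12393} = 9499 \cdot \frac{1}{1678} + 90 \left(-15 + 9\right) \left(- \frac{1}{12393}\right) = \frac{9499}{1678} + 90 \left(-6\right) \left(- \frac{1}{12393}\right) = \frac{9499}{1678} - - \frac{20}{459} = \frac{9499}{1678} + \frac{20}{459} = \frac{4393601}{770202}$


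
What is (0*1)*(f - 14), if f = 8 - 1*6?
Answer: 0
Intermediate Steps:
f = 2 (f = 8 - 6 = 2)
(0*1)*(f - 14) = (0*1)*(2 - 14) = 0*(-12) = 0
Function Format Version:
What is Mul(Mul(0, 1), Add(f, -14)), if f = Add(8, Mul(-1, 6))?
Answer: 0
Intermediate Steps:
f = 2 (f = Add(8, -6) = 2)
Mul(Mul(0, 1), Add(f, -14)) = Mul(Mul(0, 1), Add(2, -14)) = Mul(0, -12) = 0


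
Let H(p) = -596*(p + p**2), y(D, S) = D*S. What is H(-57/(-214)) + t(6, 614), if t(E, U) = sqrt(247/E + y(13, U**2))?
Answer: -2301603/11449 + sqrt(176435610)/6 ≈ 2012.8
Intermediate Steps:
t(E, U) = sqrt(13*U**2 + 247/E) (t(E, U) = sqrt(247/E + 13*U**2) = sqrt(13*U**2 + 247/E))
H(p) = -596*p - 596*p**2
H(-57/(-214)) + t(6, 614) = -596*(-57/(-214))*(1 - 57/(-214)) + sqrt(13*614**2 + 247/6) = -596*(-57*(-1/214))*(1 - 57*(-1/214)) + sqrt(13*376996 + 247*(1/6)) = -596*57/214*(1 + 57/214) + sqrt(4900948 + 247/6) = -596*57/214*271/214 + sqrt(29405935/6) = -2301603/11449 + sqrt(176435610)/6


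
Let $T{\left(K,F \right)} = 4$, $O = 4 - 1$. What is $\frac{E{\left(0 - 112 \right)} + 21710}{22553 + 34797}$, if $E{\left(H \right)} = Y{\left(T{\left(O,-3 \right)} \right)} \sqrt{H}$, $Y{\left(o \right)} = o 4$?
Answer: $\frac{2171}{5735} + \frac{32 i \sqrt{7}}{28675} \approx 0.37855 + 0.0029525 i$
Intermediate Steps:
$O = 3$ ($O = 4 - 1 = 3$)
$Y{\left(o \right)} = 4 o$
$E{\left(H \right)} = 16 \sqrt{H}$ ($E{\left(H \right)} = 4 \cdot 4 \sqrt{H} = 16 \sqrt{H}$)
$\frac{E{\left(0 - 112 \right)} + 21710}{22553 + 34797} = \frac{16 \sqrt{0 - 112} + 21710}{22553 + 34797} = \frac{16 \sqrt{0 - 112} + 21710}{57350} = \left(16 \sqrt{-112} + 21710\right) \frac{1}{57350} = \left(16 \cdot 4 i \sqrt{7} + 21710\right) \frac{1}{57350} = \left(64 i \sqrt{7} + 21710\right) \frac{1}{57350} = \left(21710 + 64 i \sqrt{7}\right) \frac{1}{57350} = \frac{2171}{5735} + \frac{32 i \sqrt{7}}{28675}$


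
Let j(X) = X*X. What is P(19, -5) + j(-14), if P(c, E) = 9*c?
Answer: 367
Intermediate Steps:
j(X) = X**2
P(19, -5) + j(-14) = 9*19 + (-14)**2 = 171 + 196 = 367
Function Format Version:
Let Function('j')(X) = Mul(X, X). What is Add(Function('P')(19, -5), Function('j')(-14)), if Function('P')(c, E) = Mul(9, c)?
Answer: 367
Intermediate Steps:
Function('j')(X) = Pow(X, 2)
Add(Function('P')(19, -5), Function('j')(-14)) = Add(Mul(9, 19), Pow(-14, 2)) = Add(171, 196) = 367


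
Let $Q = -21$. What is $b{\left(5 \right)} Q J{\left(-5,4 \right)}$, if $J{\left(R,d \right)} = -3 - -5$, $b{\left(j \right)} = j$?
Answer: $-210$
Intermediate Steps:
$J{\left(R,d \right)} = 2$ ($J{\left(R,d \right)} = -3 + 5 = 2$)
$b{\left(5 \right)} Q J{\left(-5,4 \right)} = 5 \left(-21\right) 2 = \left(-105\right) 2 = -210$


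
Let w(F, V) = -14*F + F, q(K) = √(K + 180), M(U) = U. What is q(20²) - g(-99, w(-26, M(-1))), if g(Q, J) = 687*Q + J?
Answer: 67675 + 2*√145 ≈ 67699.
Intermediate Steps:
q(K) = √(180 + K)
w(F, V) = -13*F
g(Q, J) = J + 687*Q
q(20²) - g(-99, w(-26, M(-1))) = √(180 + 20²) - (-13*(-26) + 687*(-99)) = √(180 + 400) - (338 - 68013) = √580 - 1*(-67675) = 2*√145 + 67675 = 67675 + 2*√145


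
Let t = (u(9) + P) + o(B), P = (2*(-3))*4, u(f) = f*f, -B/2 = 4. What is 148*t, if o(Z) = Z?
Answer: 7252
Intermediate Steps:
B = -8 (B = -2*4 = -8)
u(f) = f**2
P = -24 (P = -6*4 = -24)
t = 49 (t = (9**2 - 24) - 8 = (81 - 24) - 8 = 57 - 8 = 49)
148*t = 148*49 = 7252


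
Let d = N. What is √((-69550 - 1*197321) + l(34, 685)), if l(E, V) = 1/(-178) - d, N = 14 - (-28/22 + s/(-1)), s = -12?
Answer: I*√1023133000846/1958 ≈ 516.6*I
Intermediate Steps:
N = 36/11 (N = 14 - (-28/22 - 12/(-1)) = 14 - (-28*1/22 - 12*(-1)) = 14 - (-14/11 + 12) = 14 - 1*118/11 = 14 - 118/11 = 36/11 ≈ 3.2727)
d = 36/11 ≈ 3.2727
l(E, V) = -6419/1958 (l(E, V) = 1/(-178) - 1*36/11 = -1/178 - 36/11 = -6419/1958)
√((-69550 - 1*197321) + l(34, 685)) = √((-69550 - 1*197321) - 6419/1958) = √((-69550 - 197321) - 6419/1958) = √(-266871 - 6419/1958) = √(-522539837/1958) = I*√1023133000846/1958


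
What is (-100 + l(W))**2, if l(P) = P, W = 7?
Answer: 8649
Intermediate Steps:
(-100 + l(W))**2 = (-100 + 7)**2 = (-93)**2 = 8649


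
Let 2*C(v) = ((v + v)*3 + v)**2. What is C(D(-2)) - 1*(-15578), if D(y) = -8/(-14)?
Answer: 15586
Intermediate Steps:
D(y) = 4/7 (D(y) = -8*(-1/14) = 4/7)
C(v) = 49*v**2/2 (C(v) = ((v + v)*3 + v)**2/2 = ((2*v)*3 + v)**2/2 = (6*v + v)**2/2 = (7*v)**2/2 = (49*v**2)/2 = 49*v**2/2)
C(D(-2)) - 1*(-15578) = 49*(4/7)**2/2 - 1*(-15578) = (49/2)*(16/49) + 15578 = 8 + 15578 = 15586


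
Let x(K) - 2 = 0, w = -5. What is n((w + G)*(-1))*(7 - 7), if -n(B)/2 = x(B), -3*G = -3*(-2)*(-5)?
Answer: 0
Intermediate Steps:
G = 10 (G = -(-3*(-2))*(-5)/3 = -2*(-5) = -⅓*(-30) = 10)
x(K) = 2 (x(K) = 2 + 0 = 2)
n(B) = -4 (n(B) = -2*2 = -4)
n((w + G)*(-1))*(7 - 7) = -4*(7 - 7) = -4*0 = 0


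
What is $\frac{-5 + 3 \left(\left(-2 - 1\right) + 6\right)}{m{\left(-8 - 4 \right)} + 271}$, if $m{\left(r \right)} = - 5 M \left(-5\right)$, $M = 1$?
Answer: $\frac{1}{74} \approx 0.013514$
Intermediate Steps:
$m{\left(r \right)} = 25$ ($m{\left(r \right)} = \left(-5\right) 1 \left(-5\right) = \left(-5\right) \left(-5\right) = 25$)
$\frac{-5 + 3 \left(\left(-2 - 1\right) + 6\right)}{m{\left(-8 - 4 \right)} + 271} = \frac{-5 + 3 \left(\left(-2 - 1\right) + 6\right)}{25 + 271} = \frac{-5 + 3 \left(-3 + 6\right)}{296} = \frac{-5 + 3 \cdot 3}{296} = \frac{-5 + 9}{296} = \frac{1}{296} \cdot 4 = \frac{1}{74}$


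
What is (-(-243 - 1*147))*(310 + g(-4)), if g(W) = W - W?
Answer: 120900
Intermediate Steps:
g(W) = 0
(-(-243 - 1*147))*(310 + g(-4)) = (-(-243 - 1*147))*(310 + 0) = -(-243 - 147)*310 = -1*(-390)*310 = 390*310 = 120900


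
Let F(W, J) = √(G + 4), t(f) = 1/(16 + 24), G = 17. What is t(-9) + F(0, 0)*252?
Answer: 1/40 + 252*√21 ≈ 1154.8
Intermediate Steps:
t(f) = 1/40
F(W, J) = √21 (F(W, J) = √(17 + 4) = √21)
t(-9) + F(0, 0)*252 = 1/40 + √21*252 = 1/40 + 252*√21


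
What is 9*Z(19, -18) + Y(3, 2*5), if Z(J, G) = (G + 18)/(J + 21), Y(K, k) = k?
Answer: 10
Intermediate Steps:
Z(J, G) = (18 + G)/(21 + J)
9*Z(19, -18) + Y(3, 2*5) = 9*((18 - 18)/(21 + 19)) + 2*5 = 9*(0/40) + 10 = 9*((1/40)*0) + 10 = 9*0 + 10 = 0 + 10 = 10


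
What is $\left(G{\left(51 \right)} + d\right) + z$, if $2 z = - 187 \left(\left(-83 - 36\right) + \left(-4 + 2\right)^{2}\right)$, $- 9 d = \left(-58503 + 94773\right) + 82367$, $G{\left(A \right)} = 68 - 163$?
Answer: $- \frac{45439}{18} \approx -2524.4$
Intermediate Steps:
$G{\left(A \right)} = -95$
$d = - \frac{118637}{9}$ ($d = - \frac{\left(-58503 + 94773\right) + 82367}{9} = - \frac{36270 + 82367}{9} = \left(- \frac{1}{9}\right) 118637 = - \frac{118637}{9} \approx -13182.0$)
$z = \frac{21505}{2}$ ($z = \frac{\left(-187\right) \left(\left(-83 - 36\right) + \left(-4 + 2\right)^{2}\right)}{2} = \frac{\left(-187\right) \left(-119 + \left(-2\right)^{2}\right)}{2} = \frac{\left(-187\right) \left(-119 + 4\right)}{2} = \frac{\left(-187\right) \left(-115\right)}{2} = \frac{1}{2} \cdot 21505 = \frac{21505}{2} \approx 10753.0$)
$\left(G{\left(51 \right)} + d\right) + z = \left(-95 - \frac{118637}{9}\right) + \frac{21505}{2} = - \frac{119492}{9} + \frac{21505}{2} = - \frac{45439}{18}$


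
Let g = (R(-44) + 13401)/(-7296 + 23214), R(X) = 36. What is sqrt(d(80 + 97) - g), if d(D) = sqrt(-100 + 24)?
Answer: sqrt(-23765574 + 56307272*I*sqrt(19))/5306 ≈ 1.9893 + 2.1912*I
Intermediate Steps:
g = 4479/5306 (g = (36 + 13401)/(-7296 + 23214) = 13437/15918 = 13437*(1/15918) = 4479/5306 ≈ 0.84414)
d(D) = 2*I*sqrt(19) (d(D) = sqrt(-76) = 2*I*sqrt(19))
sqrt(d(80 + 97) - g) = sqrt(2*I*sqrt(19) - 1*4479/5306) = sqrt(2*I*sqrt(19) - 4479/5306) = sqrt(-4479/5306 + 2*I*sqrt(19))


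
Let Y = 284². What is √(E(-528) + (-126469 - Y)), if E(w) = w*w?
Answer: √71659 ≈ 267.69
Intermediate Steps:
E(w) = w²
Y = 80656
√(E(-528) + (-126469 - Y)) = √((-528)² + (-126469 - 1*80656)) = √(278784 + (-126469 - 80656)) = √(278784 - 207125) = √71659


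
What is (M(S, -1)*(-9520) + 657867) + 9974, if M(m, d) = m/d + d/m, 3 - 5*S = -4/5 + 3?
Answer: 3644321/5 ≈ 7.2886e+5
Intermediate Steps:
S = 4/25 (S = ⅗ - (-4/5 + 3)/5 = ⅗ - (-1*⅘ + 3)/5 = ⅗ - (-⅘ + 3)/5 = ⅗ - ⅕*11/5 = ⅗ - 11/25 = 4/25 ≈ 0.16000)
M(m, d) = d/m + m/d
(M(S, -1)*(-9520) + 657867) + 9974 = ((-1/4/25 + (4/25)/(-1))*(-9520) + 657867) + 9974 = ((-1*25/4 + (4/25)*(-1))*(-9520) + 657867) + 9974 = ((-25/4 - 4/25)*(-9520) + 657867) + 9974 = (-641/100*(-9520) + 657867) + 9974 = (305116/5 + 657867) + 9974 = 3594451/5 + 9974 = 3644321/5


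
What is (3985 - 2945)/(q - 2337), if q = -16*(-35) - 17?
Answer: -40/69 ≈ -0.57971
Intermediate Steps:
q = 543 (q = 560 - 17 = 543)
(3985 - 2945)/(q - 2337) = (3985 - 2945)/(543 - 2337) = 1040/(-1794) = 1040*(-1/1794) = -40/69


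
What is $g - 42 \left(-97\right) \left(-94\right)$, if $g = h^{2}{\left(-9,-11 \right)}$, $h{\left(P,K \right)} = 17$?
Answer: $-382667$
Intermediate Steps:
$g = 289$ ($g = 17^{2} = 289$)
$g - 42 \left(-97\right) \left(-94\right) = 289 - 42 \left(-97\right) \left(-94\right) = 289 - \left(-4074\right) \left(-94\right) = 289 - 382956 = -382667$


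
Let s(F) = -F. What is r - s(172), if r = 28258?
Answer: 28430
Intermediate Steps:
r - s(172) = 28258 - (-1)*172 = 28258 - 1*(-172) = 28258 + 172 = 28430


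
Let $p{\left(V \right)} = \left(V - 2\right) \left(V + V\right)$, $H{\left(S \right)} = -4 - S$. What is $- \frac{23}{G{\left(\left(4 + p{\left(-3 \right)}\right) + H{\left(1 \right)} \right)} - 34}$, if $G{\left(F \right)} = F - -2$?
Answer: $\frac{23}{3} \approx 7.6667$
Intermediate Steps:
$p{\left(V \right)} = 2 V \left(-2 + V\right)$ ($p{\left(V \right)} = \left(-2 + V\right) 2 V = 2 V \left(-2 + V\right)$)
$G{\left(F \right)} = 2 + F$ ($G{\left(F \right)} = F + 2 = 2 + F$)
$- \frac{23}{G{\left(\left(4 + p{\left(-3 \right)}\right) + H{\left(1 \right)} \right)} - 34} = - \frac{23}{\left(2 - \left(1 + 6 \left(-2 - 3\right)\right)\right) - 34} = - \frac{23}{\left(2 + \left(\left(4 + 2 \left(-3\right) \left(-5\right)\right) - 5\right)\right) - 34} = - \frac{23}{\left(2 + \left(\left(4 + 30\right) - 5\right)\right) - 34} = - \frac{23}{\left(2 + \left(34 - 5\right)\right) - 34} = - \frac{23}{\left(2 + 29\right) - 34} = - \frac{23}{31 - 34} = - \frac{23}{-3} = \left(-23\right) \left(- \frac{1}{3}\right) = \frac{23}{3}$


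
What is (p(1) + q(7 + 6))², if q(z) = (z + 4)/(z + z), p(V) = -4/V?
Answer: 7569/676 ≈ 11.197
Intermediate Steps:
q(z) = (4 + z)/(2*z) (q(z) = (4 + z)/((2*z)) = (4 + z)*(1/(2*z)) = (4 + z)/(2*z))
(p(1) + q(7 + 6))² = (-4/1 + (4 + (7 + 6))/(2*(7 + 6)))² = (-4*1 + (½)*(4 + 13)/13)² = (-4 + (½)*(1/13)*17)² = (-4 + 17/26)² = (-87/26)² = 7569/676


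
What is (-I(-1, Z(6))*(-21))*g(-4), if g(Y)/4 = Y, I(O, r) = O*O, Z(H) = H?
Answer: -336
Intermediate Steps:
I(O, r) = O**2
g(Y) = 4*Y
(-I(-1, Z(6))*(-21))*g(-4) = (-1*(-1)**2*(-21))*(4*(-4)) = (-1*1*(-21))*(-16) = -1*(-21)*(-16) = 21*(-16) = -336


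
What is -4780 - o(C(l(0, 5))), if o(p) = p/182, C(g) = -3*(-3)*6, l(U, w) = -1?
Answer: -435007/91 ≈ -4780.3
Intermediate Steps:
C(g) = 54 (C(g) = 9*6 = 54)
o(p) = p/182 (o(p) = p*(1/182) = p/182)
-4780 - o(C(l(0, 5))) = -4780 - 54/182 = -4780 - 1*27/91 = -4780 - 27/91 = -435007/91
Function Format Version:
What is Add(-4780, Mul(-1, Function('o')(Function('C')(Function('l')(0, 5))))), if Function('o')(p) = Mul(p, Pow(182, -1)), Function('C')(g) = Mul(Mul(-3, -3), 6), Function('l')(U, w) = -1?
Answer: Rational(-435007, 91) ≈ -4780.3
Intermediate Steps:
Function('C')(g) = 54 (Function('C')(g) = Mul(9, 6) = 54)
Function('o')(p) = Mul(Rational(1, 182), p) (Function('o')(p) = Mul(p, Rational(1, 182)) = Mul(Rational(1, 182), p))
Add(-4780, Mul(-1, Function('o')(Function('C')(Function('l')(0, 5))))) = Add(-4780, Mul(-1, Mul(Rational(1, 182), 54))) = Add(-4780, Mul(-1, Rational(27, 91))) = Add(-4780, Rational(-27, 91)) = Rational(-435007, 91)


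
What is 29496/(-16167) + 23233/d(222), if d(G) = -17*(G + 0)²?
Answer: -491925149/265591476 ≈ -1.8522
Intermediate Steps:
d(G) = -17*G²
29496/(-16167) + 23233/d(222) = 29496/(-16167) + 23233/((-17*222²)) = 29496*(-1/16167) + 23233/((-17*49284)) = -9832/5389 + 23233/(-837828) = -9832/5389 + 23233*(-1/837828) = -9832/5389 - 23233/837828 = -491925149/265591476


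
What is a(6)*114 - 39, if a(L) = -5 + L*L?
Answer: 3495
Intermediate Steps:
a(L) = -5 + L²
a(6)*114 - 39 = (-5 + 6²)*114 - 39 = (-5 + 36)*114 - 39 = 31*114 - 39 = 3534 - 39 = 3495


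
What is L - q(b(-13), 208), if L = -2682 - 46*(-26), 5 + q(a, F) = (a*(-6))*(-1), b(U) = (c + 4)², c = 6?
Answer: -2081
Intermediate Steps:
b(U) = 100 (b(U) = (6 + 4)² = 10² = 100)
q(a, F) = -5 + 6*a (q(a, F) = -5 + (a*(-6))*(-1) = -5 - 6*a*(-1) = -5 + 6*a)
L = -1486 (L = -2682 + 1196 = -1486)
L - q(b(-13), 208) = -1486 - (-5 + 6*100) = -1486 - (-5 + 600) = -1486 - 1*595 = -1486 - 595 = -2081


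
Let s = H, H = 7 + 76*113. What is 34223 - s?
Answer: 25628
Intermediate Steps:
H = 8595 (H = 7 + 8588 = 8595)
s = 8595
34223 - s = 34223 - 1*8595 = 34223 - 8595 = 25628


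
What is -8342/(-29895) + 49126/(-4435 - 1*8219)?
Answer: -227177017/63048555 ≈ -3.6032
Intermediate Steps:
-8342/(-29895) + 49126/(-4435 - 1*8219) = -8342*(-1/29895) + 49126/(-4435 - 8219) = 8342/29895 + 49126/(-12654) = 8342/29895 + 49126*(-1/12654) = 8342/29895 - 24563/6327 = -227177017/63048555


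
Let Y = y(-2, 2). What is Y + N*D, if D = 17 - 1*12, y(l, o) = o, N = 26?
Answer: 132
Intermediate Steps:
D = 5 (D = 17 - 12 = 5)
Y = 2
Y + N*D = 2 + 26*5 = 2 + 130 = 132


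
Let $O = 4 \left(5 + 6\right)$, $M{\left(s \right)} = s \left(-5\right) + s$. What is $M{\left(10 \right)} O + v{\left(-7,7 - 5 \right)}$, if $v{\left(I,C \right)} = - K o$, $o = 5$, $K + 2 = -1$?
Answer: $-1745$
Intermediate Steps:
$K = -3$ ($K = -2 - 1 = -3$)
$M{\left(s \right)} = - 4 s$ ($M{\left(s \right)} = - 5 s + s = - 4 s$)
$O = 44$ ($O = 4 \cdot 11 = 44$)
$v{\left(I,C \right)} = 15$ ($v{\left(I,C \right)} = - \left(-3\right) 5 = \left(-1\right) \left(-15\right) = 15$)
$M{\left(10 \right)} O + v{\left(-7,7 - 5 \right)} = \left(-4\right) 10 \cdot 44 + 15 = \left(-40\right) 44 + 15 = -1760 + 15 = -1745$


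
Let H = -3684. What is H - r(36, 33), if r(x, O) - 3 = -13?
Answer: -3674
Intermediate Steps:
r(x, O) = -10 (r(x, O) = 3 - 13 = -10)
H - r(36, 33) = -3684 - 1*(-10) = -3684 + 10 = -3674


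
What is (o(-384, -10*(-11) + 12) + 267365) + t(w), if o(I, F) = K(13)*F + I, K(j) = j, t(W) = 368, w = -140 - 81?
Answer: 268935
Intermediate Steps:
w = -221
o(I, F) = I + 13*F (o(I, F) = 13*F + I = I + 13*F)
(o(-384, -10*(-11) + 12) + 267365) + t(w) = ((-384 + 13*(-10*(-11) + 12)) + 267365) + 368 = ((-384 + 13*(110 + 12)) + 267365) + 368 = ((-384 + 13*122) + 267365) + 368 = ((-384 + 1586) + 267365) + 368 = (1202 + 267365) + 368 = 268567 + 368 = 268935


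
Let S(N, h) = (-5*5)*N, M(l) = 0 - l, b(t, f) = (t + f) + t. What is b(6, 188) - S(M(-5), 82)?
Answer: 325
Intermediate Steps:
b(t, f) = f + 2*t (b(t, f) = (f + t) + t = f + 2*t)
M(l) = -l
S(N, h) = -25*N
b(6, 188) - S(M(-5), 82) = (188 + 2*6) - (-25)*(-1*(-5)) = (188 + 12) - (-25)*5 = 200 - 1*(-125) = 200 + 125 = 325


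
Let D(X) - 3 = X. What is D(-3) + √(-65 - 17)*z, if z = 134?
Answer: 134*I*√82 ≈ 1213.4*I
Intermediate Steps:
D(X) = 3 + X
D(-3) + √(-65 - 17)*z = (3 - 3) + √(-65 - 17)*134 = 0 + √(-82)*134 = 0 + (I*√82)*134 = 0 + 134*I*√82 = 134*I*√82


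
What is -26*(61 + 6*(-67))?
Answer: 8866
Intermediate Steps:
-26*(61 + 6*(-67)) = -26*(61 - 402) = -26*(-341) = 8866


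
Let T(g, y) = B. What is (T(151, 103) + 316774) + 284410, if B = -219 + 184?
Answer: 601149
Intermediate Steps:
B = -35
T(g, y) = -35
(T(151, 103) + 316774) + 284410 = (-35 + 316774) + 284410 = 316739 + 284410 = 601149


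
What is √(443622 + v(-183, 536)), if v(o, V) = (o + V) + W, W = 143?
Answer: √444118 ≈ 666.42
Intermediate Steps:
v(o, V) = 143 + V + o (v(o, V) = (o + V) + 143 = (V + o) + 143 = 143 + V + o)
√(443622 + v(-183, 536)) = √(443622 + (143 + 536 - 183)) = √(443622 + 496) = √444118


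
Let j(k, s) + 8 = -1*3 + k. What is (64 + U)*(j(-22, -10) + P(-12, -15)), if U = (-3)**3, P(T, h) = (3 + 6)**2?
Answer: 1776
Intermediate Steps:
j(k, s) = -11 + k (j(k, s) = -8 + (-1*3 + k) = -8 + (-3 + k) = -11 + k)
P(T, h) = 81 (P(T, h) = 9**2 = 81)
U = -27
(64 + U)*(j(-22, -10) + P(-12, -15)) = (64 - 27)*((-11 - 22) + 81) = 37*(-33 + 81) = 37*48 = 1776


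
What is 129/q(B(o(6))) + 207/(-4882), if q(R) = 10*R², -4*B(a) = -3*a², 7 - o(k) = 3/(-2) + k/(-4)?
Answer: -917831/22884375 ≈ -0.040107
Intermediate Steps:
o(k) = 17/2 + k/4 (o(k) = 7 - (3/(-2) + k/(-4)) = 7 - (3*(-½) + k*(-¼)) = 7 - (-3/2 - k/4) = 7 + (3/2 + k/4) = 17/2 + k/4)
B(a) = 3*a²/4 (B(a) = -(-3)*a²/4 = 3*a²/4)
129/q(B(o(6))) + 207/(-4882) = 129/((10*(3*(17/2 + (¼)*6)²/4)²)) + 207/(-4882) = 129/((10*(3*(17/2 + 3/2)²/4)²)) + 207*(-1/4882) = 129/((10*((¾)*10²)²)) - 207/4882 = 129/((10*((¾)*100)²)) - 207/4882 = 129/((10*75²)) - 207/4882 = 129/((10*5625)) - 207/4882 = 129/56250 - 207/4882 = 129*(1/56250) - 207/4882 = 43/18750 - 207/4882 = -917831/22884375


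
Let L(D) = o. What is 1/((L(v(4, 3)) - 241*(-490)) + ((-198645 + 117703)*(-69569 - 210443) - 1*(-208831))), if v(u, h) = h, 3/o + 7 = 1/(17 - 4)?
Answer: 30/679951746737 ≈ 4.4121e-11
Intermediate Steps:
o = -13/30 (o = 3/(-7 + 1/(17 - 4)) = 3/(-7 + 1/13) = 3/(-90/13) = 3*(-13/90) = -13/30 ≈ -0.43333)
L(D) = -13/30
1/((L(v(4, 3)) - 241*(-490)) + ((-198645 + 117703)*(-69569 - 210443) - 1*(-208831))) = 1/((-13/30 - 241*(-490)) + ((-198645 + 117703)*(-69569 - 210443) - 1*(-208831))) = 1/((-13/30 + 118090) + (-80942*(-280012) + 208831)) = 1/(3542687/30 + (22664731304 + 208831)) = 1/(3542687/30 + 22664940135) = 1/(679951746737/30) = 30/679951746737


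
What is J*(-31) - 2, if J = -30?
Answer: 928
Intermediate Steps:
J*(-31) - 2 = -30*(-31) - 2 = 930 - 2 = 928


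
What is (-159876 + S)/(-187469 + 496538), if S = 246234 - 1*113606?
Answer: -27248/309069 ≈ -0.088162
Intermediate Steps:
S = 132628 (S = 246234 - 113606 = 132628)
(-159876 + S)/(-187469 + 496538) = (-159876 + 132628)/(-187469 + 496538) = -27248/309069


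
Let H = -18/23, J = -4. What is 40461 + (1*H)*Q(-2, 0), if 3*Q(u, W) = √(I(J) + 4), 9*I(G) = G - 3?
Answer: 40461 - 2*√29/23 ≈ 40461.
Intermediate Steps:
I(G) = -⅓ + G/9 (I(G) = (G - 3)/9 = (-3 + G)/9 = -⅓ + G/9)
Q(u, W) = √29/9 (Q(u, W) = √((-⅓ + (⅑)*(-4)) + 4)/3 = √((-⅓ - 4/9) + 4)/3 = √(-7/9 + 4)/3 = √(29/9)/3 = (√29/3)/3 = √29/9)
H = -18/23 (H = -18*1/23 = -18/23 ≈ -0.78261)
40461 + (1*H)*Q(-2, 0) = 40461 + (1*(-18/23))*(√29/9) = 40461 - 2*√29/23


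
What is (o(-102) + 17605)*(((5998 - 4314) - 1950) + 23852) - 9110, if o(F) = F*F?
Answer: 660611164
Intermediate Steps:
o(F) = F²
(o(-102) + 17605)*(((5998 - 4314) - 1950) + 23852) - 9110 = ((-102)² + 17605)*(((5998 - 4314) - 1950) + 23852) - 9110 = (10404 + 17605)*((1684 - 1950) + 23852) - 9110 = 28009*(-266 + 23852) - 9110 = 28009*23586 - 9110 = 660620274 - 9110 = 660611164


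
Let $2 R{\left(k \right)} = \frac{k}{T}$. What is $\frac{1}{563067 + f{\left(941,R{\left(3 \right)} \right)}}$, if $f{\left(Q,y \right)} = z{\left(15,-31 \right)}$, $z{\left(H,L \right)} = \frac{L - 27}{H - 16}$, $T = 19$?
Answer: $\frac{1}{563125} \approx 1.7758 \cdot 10^{-6}$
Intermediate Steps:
$R{\left(k \right)} = \frac{k}{38}$ ($R{\left(k \right)} = \frac{k \frac{1}{19}}{2} = \frac{\frac{1}{19} k}{2} = \frac{k}{38}$)
$z{\left(H,L \right)} = \frac{-27 + L}{-16 + H}$
$f{\left(Q,y \right)} = 58$ ($f{\left(Q,y \right)} = \frac{-27 - 31}{-16 + 15} = \frac{1}{-1} \left(-58\right) = \left(-1\right) \left(-58\right) = 58$)
$\frac{1}{563067 + f{\left(941,R{\left(3 \right)} \right)}} = \frac{1}{563067 + 58} = \frac{1}{563125}$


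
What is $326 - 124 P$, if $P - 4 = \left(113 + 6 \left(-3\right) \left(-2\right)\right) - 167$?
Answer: $2062$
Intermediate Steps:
$P = -14$ ($P = 4 - \left(54 - 6 \left(-3\right) \left(-2\right)\right) = 4 + \left(\left(113 - -36\right) - 167\right) = 4 + \left(\left(113 + 36\right) - 167\right) = 4 + \left(149 - 167\right) = 4 - 18 = -14$)
$326 - 124 P = 326 - -1736 = 326 + 1736 = 2062$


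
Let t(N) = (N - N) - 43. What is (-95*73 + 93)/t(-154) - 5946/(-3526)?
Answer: 283495/1763 ≈ 160.80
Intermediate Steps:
t(N) = -43 (t(N) = 0 - 43 = -43)
(-95*73 + 93)/t(-154) - 5946/(-3526) = (-95*73 + 93)/(-43) - 5946/(-3526) = (-6935 + 93)*(-1/43) - 5946*(-1/3526) = -6842*(-1/43) + 2973/1763 = 6842/43 + 2973/1763 = 283495/1763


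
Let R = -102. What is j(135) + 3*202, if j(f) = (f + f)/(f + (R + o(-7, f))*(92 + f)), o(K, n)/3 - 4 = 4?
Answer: 3549252/5857 ≈ 605.98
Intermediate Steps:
o(K, n) = 24 (o(K, n) = 12 + 3*4 = 12 + 12 = 24)
j(f) = 2*f/(-7176 - 77*f) (j(f) = (f + f)/(f + (-102 + 24)*(92 + f)) = (2*f)/(f - 78*(92 + f)) = (2*f)/(f + (-7176 - 78*f)) = (2*f)/(-7176 - 77*f) = 2*f/(-7176 - 77*f))
j(135) + 3*202 = -2*135/(7176 + 77*135) + 3*202 = -2*135/(7176 + 10395) + 606 = -2*135/17571 + 606 = -2*135*1/17571 + 606 = -90/5857 + 606 = 3549252/5857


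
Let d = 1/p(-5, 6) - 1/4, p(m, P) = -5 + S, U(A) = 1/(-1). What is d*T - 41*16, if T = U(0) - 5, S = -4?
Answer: -3923/6 ≈ -653.83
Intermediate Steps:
U(A) = -1
p(m, P) = -9 (p(m, P) = -5 - 4 = -9)
d = -13/36 (d = 1/(-9) - 1/4 = 1*(-⅑) - 1*¼ = -⅑ - ¼ = -13/36 ≈ -0.36111)
T = -6 (T = -1 - 5 = -6)
d*T - 41*16 = -13/36*(-6) - 41*16 = 13/6 - 656 = -3923/6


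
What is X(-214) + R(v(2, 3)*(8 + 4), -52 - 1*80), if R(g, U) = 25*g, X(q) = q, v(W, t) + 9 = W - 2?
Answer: -2914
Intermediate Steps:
v(W, t) = -11 + W (v(W, t) = -9 + (W - 2) = -9 + (-2 + W) = -11 + W)
X(-214) + R(v(2, 3)*(8 + 4), -52 - 1*80) = -214 + 25*((-11 + 2)*(8 + 4)) = -214 + 25*(-9*12) = -214 + 25*(-108) = -214 - 2700 = -2914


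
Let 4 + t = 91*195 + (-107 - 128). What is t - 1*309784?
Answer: -292278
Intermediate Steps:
t = 17506 (t = -4 + (91*195 + (-107 - 128)) = -4 + (17745 - 235) = -4 + 17510 = 17506)
t - 1*309784 = 17506 - 1*309784 = 17506 - 309784 = -292278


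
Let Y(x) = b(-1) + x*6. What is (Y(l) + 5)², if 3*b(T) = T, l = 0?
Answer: 196/9 ≈ 21.778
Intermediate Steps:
b(T) = T/3
Y(x) = -⅓ + 6*x (Y(x) = (⅓)*(-1) + x*6 = -⅓ + 6*x)
(Y(l) + 5)² = ((-⅓ + 6*0) + 5)² = ((-⅓ + 0) + 5)² = (-⅓ + 5)² = (14/3)² = 196/9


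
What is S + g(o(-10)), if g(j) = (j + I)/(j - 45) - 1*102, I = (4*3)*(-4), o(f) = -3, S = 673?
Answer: 9153/16 ≈ 572.06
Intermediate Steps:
I = -48 (I = 12*(-4) = -48)
g(j) = -102 + (-48 + j)/(-45 + j) (g(j) = (j - 48)/(j - 45) - 1*102 = (-48 + j)/(-45 + j) - 102 = -102 + (-48 + j)/(-45 + j))
S + g(o(-10)) = 673 + (4542 - 101*(-3))/(-45 - 3) = 673 + (4542 + 303)/(-48) = 673 - 1/48*4845 = 673 - 1615/16 = 9153/16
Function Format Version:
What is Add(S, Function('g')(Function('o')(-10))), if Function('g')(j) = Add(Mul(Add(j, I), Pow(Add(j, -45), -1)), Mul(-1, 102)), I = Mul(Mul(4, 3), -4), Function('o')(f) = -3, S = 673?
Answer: Rational(9153, 16) ≈ 572.06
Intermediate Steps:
I = -48 (I = Mul(12, -4) = -48)
Function('g')(j) = Add(-102, Mul(Pow(Add(-45, j), -1), Add(-48, j))) (Function('g')(j) = Add(Mul(Add(j, -48), Pow(Add(j, -45), -1)), Mul(-1, 102)) = Add(Mul(Add(-48, j), Pow(Add(-45, j), -1)), -102) = Add(Mul(Pow(Add(-45, j), -1), Add(-48, j)), -102) = Add(-102, Mul(Pow(Add(-45, j), -1), Add(-48, j))))
Add(S, Function('g')(Function('o')(-10))) = Add(673, Mul(Pow(Add(-45, -3), -1), Add(4542, Mul(-101, -3)))) = Add(673, Mul(Pow(-48, -1), Add(4542, 303))) = Add(673, Mul(Rational(-1, 48), 4845)) = Add(673, Rational(-1615, 16)) = Rational(9153, 16)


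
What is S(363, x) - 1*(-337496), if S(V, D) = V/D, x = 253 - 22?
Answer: 2362483/7 ≈ 3.3750e+5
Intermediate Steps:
x = 231
S(363, x) - 1*(-337496) = 363/231 - 1*(-337496) = 363*(1/231) + 337496 = 11/7 + 337496 = 2362483/7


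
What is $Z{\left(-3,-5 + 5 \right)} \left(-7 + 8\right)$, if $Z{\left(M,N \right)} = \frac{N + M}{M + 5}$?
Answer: $- \frac{3}{2} \approx -1.5$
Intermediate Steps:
$Z{\left(M,N \right)} = \frac{M + N}{5 + M}$
$Z{\left(-3,-5 + 5 \right)} \left(-7 + 8\right) = \frac{-3 + \left(-5 + 5\right)}{5 - 3} \left(-7 + 8\right) = \frac{-3 + 0}{2} \cdot 1 = \frac{1}{2} \left(-3\right) 1 = \left(- \frac{3}{2}\right) 1 = - \frac{3}{2}$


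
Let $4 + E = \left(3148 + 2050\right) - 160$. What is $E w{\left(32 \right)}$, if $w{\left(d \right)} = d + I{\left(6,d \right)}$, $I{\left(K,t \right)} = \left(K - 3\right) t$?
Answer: $644352$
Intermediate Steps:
$E = 5034$ ($E = -4 + \left(\left(3148 + 2050\right) - 160\right) = -4 + \left(5198 - 160\right) = -4 + 5038 = 5034$)
$I{\left(K,t \right)} = t \left(-3 + K\right)$ ($I{\left(K,t \right)} = \left(-3 + K\right) t = t \left(-3 + K\right)$)
$w{\left(d \right)} = 4 d$ ($w{\left(d \right)} = d + d \left(-3 + 6\right) = d + d 3 = d + 3 d = 4 d$)
$E w{\left(32 \right)} = 5034 \cdot 4 \cdot 32 = 5034 \cdot 128 = 644352$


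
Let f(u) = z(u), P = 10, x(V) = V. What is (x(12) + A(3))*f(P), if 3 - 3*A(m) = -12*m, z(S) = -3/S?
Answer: -15/2 ≈ -7.5000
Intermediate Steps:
f(u) = -3/u
A(m) = 1 + 4*m (A(m) = 1 - (-4)*m = 1 + 4*m)
(x(12) + A(3))*f(P) = (12 + (1 + 4*3))*(-3/10) = (12 + (1 + 12))*(-3*1/10) = (12 + 13)*(-3/10) = 25*(-3/10) = -15/2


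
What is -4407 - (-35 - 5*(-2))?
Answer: -4382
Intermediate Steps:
-4407 - (-35 - 5*(-2)) = -4407 - (-35 + 10) = -4407 - 1*(-25) = -4407 + 25 = -4382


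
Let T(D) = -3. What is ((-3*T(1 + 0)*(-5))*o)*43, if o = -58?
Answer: 112230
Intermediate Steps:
((-3*T(1 + 0)*(-5))*o)*43 = ((-3*(-3)*(-5))*(-58))*43 = ((9*(-5))*(-58))*43 = -45*(-58)*43 = 2610*43 = 112230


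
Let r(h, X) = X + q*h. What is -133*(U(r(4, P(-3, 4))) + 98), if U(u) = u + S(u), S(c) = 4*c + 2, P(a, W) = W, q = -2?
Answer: -10640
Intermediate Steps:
r(h, X) = X - 2*h
S(c) = 2 + 4*c
U(u) = 2 + 5*u (U(u) = u + (2 + 4*u) = 2 + 5*u)
-133*(U(r(4, P(-3, 4))) + 98) = -133*((2 + 5*(4 - 2*4)) + 98) = -133*((2 + 5*(4 - 8)) + 98) = -133*((2 + 5*(-4)) + 98) = -133*((2 - 20) + 98) = -133*(-18 + 98) = -133*80 = -10640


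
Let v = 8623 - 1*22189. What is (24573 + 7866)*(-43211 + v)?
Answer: -1841789103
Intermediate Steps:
v = -13566 (v = 8623 - 22189 = -13566)
(24573 + 7866)*(-43211 + v) = (24573 + 7866)*(-43211 - 13566) = 32439*(-56777) = -1841789103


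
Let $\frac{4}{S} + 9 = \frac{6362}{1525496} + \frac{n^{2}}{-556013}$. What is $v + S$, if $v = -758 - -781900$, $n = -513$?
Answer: $\frac{3136942080494069754}{4015843184575} \approx 7.8114 \cdot 10^{5}$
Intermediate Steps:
$v = 781142$ ($v = -758 + 781900 = 781142$)
$S = - \frac{1696391214896}{4015843184575}$ ($S = \frac{4}{-9 + \left(\frac{6362}{1525496} + \frac{\left(-513\right)^{2}}{-556013}\right)} = \frac{4}{-9 + \left(6362 \cdot \frac{1}{1525496} + 263169 \left(- \frac{1}{556013}\right)\right)} = \frac{4}{-9 + \left(\frac{3181}{762748} - \frac{263169}{556013}\right)} = \frac{4}{-9 - \frac{198962951059}{424097803724}} = \frac{4}{- \frac{4015843184575}{424097803724}} = 4 \left(- \frac{424097803724}{4015843184575}\right) = - \frac{1696391214896}{4015843184575} \approx -0.42242$)
$v + S = 781142 - \frac{1696391214896}{4015843184575} = \frac{3136942080494069754}{4015843184575}$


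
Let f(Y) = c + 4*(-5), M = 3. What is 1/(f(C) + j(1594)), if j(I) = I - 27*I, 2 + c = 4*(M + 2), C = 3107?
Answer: -1/41446 ≈ -2.4128e-5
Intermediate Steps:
c = 18 (c = -2 + 4*(3 + 2) = -2 + 4*5 = -2 + 20 = 18)
j(I) = -26*I
f(Y) = -2 (f(Y) = 18 + 4*(-5) = 18 - 20 = -2)
1/(f(C) + j(1594)) = 1/(-2 - 26*1594) = 1/(-2 - 41444) = 1/(-41446) = -1/41446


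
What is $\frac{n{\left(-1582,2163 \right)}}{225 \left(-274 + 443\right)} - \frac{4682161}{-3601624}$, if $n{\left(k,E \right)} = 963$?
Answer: $\frac{1551346461}{1170527800} \approx 1.3253$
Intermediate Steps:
$\frac{n{\left(-1582,2163 \right)}}{225 \left(-274 + 443\right)} - \frac{4682161}{-3601624} = \frac{963}{225 \left(-274 + 443\right)} - \frac{4682161}{-3601624} = \frac{963}{225 \cdot 169} - - \frac{4682161}{3601624} = \frac{963}{38025} + \frac{4682161}{3601624} = 963 \cdot \frac{1}{38025} + \frac{4682161}{3601624} = \frac{107}{4225} + \frac{4682161}{3601624} = \frac{1551346461}{1170527800}$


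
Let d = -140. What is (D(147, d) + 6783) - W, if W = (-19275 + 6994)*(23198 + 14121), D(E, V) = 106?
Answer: 458321528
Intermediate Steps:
W = -458314639 (W = -12281*37319 = -458314639)
(D(147, d) + 6783) - W = (106 + 6783) - 1*(-458314639) = 6889 + 458314639 = 458321528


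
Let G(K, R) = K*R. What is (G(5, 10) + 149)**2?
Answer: 39601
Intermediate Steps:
(G(5, 10) + 149)**2 = (5*10 + 149)**2 = (50 + 149)**2 = 199**2 = 39601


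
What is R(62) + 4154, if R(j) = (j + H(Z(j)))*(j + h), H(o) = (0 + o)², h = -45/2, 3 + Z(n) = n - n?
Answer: 13917/2 ≈ 6958.5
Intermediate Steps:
Z(n) = -3 (Z(n) = -3 + (n - n) = -3 + 0 = -3)
h = -45/2 (h = -45*½ = -45/2 ≈ -22.500)
H(o) = o²
R(j) = (9 + j)*(-45/2 + j) (R(j) = (j + (-3)²)*(j - 45/2) = (j + 9)*(-45/2 + j) = (9 + j)*(-45/2 + j))
R(62) + 4154 = (-405/2 + 62² - 27/2*62) + 4154 = (-405/2 + 3844 - 837) + 4154 = 5609/2 + 4154 = 13917/2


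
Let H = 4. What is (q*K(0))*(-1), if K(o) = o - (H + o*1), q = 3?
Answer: 12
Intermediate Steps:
K(o) = -4 (K(o) = o - (4 + o*1) = o - (4 + o) = o + (-4 - o) = -4)
(q*K(0))*(-1) = (3*(-4))*(-1) = -12*(-1) = 12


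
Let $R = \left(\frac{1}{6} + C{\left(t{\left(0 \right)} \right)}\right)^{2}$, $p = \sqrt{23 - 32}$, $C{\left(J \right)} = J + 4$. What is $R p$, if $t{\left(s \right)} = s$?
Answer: $\frac{625 i}{12} \approx 52.083 i$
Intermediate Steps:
$C{\left(J \right)} = 4 + J$
$p = 3 i$ ($p = \sqrt{-9} = 3 i \approx 3.0 i$)
$R = \frac{625}{36}$ ($R = \left(\frac{1}{6} + \left(4 + 0\right)\right)^{2} = \left(\frac{1}{6} + 4\right)^{2} = \left(\frac{25}{6}\right)^{2} = \frac{625}{36} \approx 17.361$)
$R p = \frac{625 \cdot 3 i}{36} = \frac{625 i}{12}$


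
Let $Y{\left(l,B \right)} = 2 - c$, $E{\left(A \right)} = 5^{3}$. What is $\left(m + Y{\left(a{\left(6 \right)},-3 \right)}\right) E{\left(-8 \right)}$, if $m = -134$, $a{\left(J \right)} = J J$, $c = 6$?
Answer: $-17250$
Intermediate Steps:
$E{\left(A \right)} = 125$
$a{\left(J \right)} = J^{2}$
$Y{\left(l,B \right)} = -4$ ($Y{\left(l,B \right)} = 2 - 6 = -4$)
$\left(m + Y{\left(a{\left(6 \right)},-3 \right)}\right) E{\left(-8 \right)} = \left(-134 - 4\right) 125 = \left(-138\right) 125 = -17250$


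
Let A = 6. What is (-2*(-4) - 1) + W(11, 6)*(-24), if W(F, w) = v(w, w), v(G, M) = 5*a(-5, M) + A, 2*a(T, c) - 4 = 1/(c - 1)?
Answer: -389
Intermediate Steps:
a(T, c) = 2 + 1/(2*(-1 + c)) (a(T, c) = 2 + 1/(2*(c - 1)) = 2 + 1/(2*(-1 + c)))
v(G, M) = 6 + 5*(-3 + 4*M)/(2*(-1 + M)) (v(G, M) = 5*((-3 + 4*M)/(2*(-1 + M))) + 6 = 5*(-3 + 4*M)/(2*(-1 + M)) + 6 = 6 + 5*(-3 + 4*M)/(2*(-1 + M)))
W(F, w) = (-27 + 32*w)/(2*(-1 + w))
(-2*(-4) - 1) + W(11, 6)*(-24) = (-2*(-4) - 1) + ((-27 + 32*6)/(2*(-1 + 6)))*(-24) = (8 - 1) + ((½)*(-27 + 192)/5)*(-24) = 7 + ((½)*(⅕)*165)*(-24) = 7 + (33/2)*(-24) = 7 - 396 = -389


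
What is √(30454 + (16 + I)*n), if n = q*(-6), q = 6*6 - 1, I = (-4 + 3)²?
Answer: 2*√6721 ≈ 163.96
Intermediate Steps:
I = 1 (I = (-1)² = 1)
q = 35 (q = 36 - 1 = 35)
n = -210 (n = 35*(-6) = -210)
√(30454 + (16 + I)*n) = √(30454 + (16 + 1)*(-210)) = √(30454 + 17*(-210)) = √(30454 - 3570) = √26884 = 2*√6721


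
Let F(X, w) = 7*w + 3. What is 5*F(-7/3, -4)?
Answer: -125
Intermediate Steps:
F(X, w) = 3 + 7*w
5*F(-7/3, -4) = 5*(3 + 7*(-4)) = 5*(3 - 28) = 5*(-25) = -125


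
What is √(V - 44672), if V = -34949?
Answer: I*√79621 ≈ 282.17*I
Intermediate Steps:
√(V - 44672) = √(-34949 - 44672) = √(-79621) = I*√79621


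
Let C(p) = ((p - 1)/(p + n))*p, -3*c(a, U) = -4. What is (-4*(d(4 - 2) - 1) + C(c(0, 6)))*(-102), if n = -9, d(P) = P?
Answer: 9520/23 ≈ 413.91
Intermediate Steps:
c(a, U) = 4/3 (c(a, U) = -⅓*(-4) = 4/3)
C(p) = p*(-1 + p)/(-9 + p) (C(p) = ((p - 1)/(p - 9))*p = ((-1 + p)/(-9 + p))*p = p*(-1 + p)/(-9 + p))
(-4*(d(4 - 2) - 1) + C(c(0, 6)))*(-102) = (-4*((4 - 2) - 1) + 4*(-1 + 4/3)/(3*(-9 + 4/3)))*(-102) = (-4*(2 - 1) + (4/3)*(⅓)/(-23/3))*(-102) = (-4*1 + (4/3)*(-3/23)*(⅓))*(-102) = (-4 - 4/69)*(-102) = -280/69*(-102) = 9520/23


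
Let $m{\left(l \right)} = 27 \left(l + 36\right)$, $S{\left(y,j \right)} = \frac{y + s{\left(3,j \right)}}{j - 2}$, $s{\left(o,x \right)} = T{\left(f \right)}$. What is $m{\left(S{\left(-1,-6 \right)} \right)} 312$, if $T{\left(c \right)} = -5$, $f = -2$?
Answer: $309582$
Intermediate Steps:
$s{\left(o,x \right)} = -5$
$S{\left(y,j \right)} = \frac{-5 + y}{-2 + j}$ ($S{\left(y,j \right)} = \frac{y - 5}{j - 2} = \frac{-5 + y}{-2 + j}$)
$m{\left(l \right)} = 972 + 27 l$ ($m{\left(l \right)} = 27 \left(36 + l\right) = 972 + 27 l$)
$m{\left(S{\left(-1,-6 \right)} \right)} 312 = \left(972 + 27 \frac{-5 - 1}{-2 - 6}\right) 312 = \left(972 + 27 \frac{1}{-8} \left(-6\right)\right) 312 = \left(972 + 27 \left(\left(- \frac{1}{8}\right) \left(-6\right)\right)\right) 312 = \left(972 + 27 \cdot \frac{3}{4}\right) 312 = \left(972 + \frac{81}{4}\right) 312 = \frac{3969}{4} \cdot 312 = 309582$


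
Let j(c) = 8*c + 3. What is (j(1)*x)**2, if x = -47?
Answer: 267289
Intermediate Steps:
j(c) = 3 + 8*c
(j(1)*x)**2 = ((3 + 8*1)*(-47))**2 = ((3 + 8)*(-47))**2 = (11*(-47))**2 = (-517)**2 = 267289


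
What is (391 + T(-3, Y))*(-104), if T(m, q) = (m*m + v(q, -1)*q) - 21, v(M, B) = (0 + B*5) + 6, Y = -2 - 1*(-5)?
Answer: -39728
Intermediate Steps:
Y = 3 (Y = -2 + 5 = 3)
v(M, B) = 6 + 5*B (v(M, B) = (0 + 5*B) + 6 = 5*B + 6 = 6 + 5*B)
T(m, q) = -21 + q + m**2 (T(m, q) = (m*m + (6 + 5*(-1))*q) - 21 = (m**2 + (6 - 5)*q) - 21 = (m**2 + 1*q) - 21 = (m**2 + q) - 21 = (q + m**2) - 21 = -21 + q + m**2)
(391 + T(-3, Y))*(-104) = (391 + (-21 + 3 + (-3)**2))*(-104) = (391 + (-21 + 3 + 9))*(-104) = (391 - 9)*(-104) = 382*(-104) = -39728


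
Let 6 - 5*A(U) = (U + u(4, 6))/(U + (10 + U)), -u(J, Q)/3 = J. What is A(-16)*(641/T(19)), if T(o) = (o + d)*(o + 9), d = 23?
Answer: 8333/16170 ≈ 0.51534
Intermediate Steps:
u(J, Q) = -3*J
A(U) = 6/5 - (-12 + U)/(5*(10 + 2*U)) (A(U) = 6/5 - (U - 3*4)/(5*(U + (10 + U))) = 6/5 - (U - 12)/(5*(10 + 2*U)) = 6/5 - (-12 + U)/(5*(10 + 2*U)))
T(o) = (9 + o)*(23 + o) (T(o) = (o + 23)*(o + 9) = (23 + o)*(9 + o) = (9 + o)*(23 + o))
A(-16)*(641/T(19)) = ((72 + 11*(-16))/(10*(5 - 16)))*(641/(207 + 19² + 32*19)) = ((⅒)*(72 - 176)/(-11))*(641/(207 + 361 + 608)) = ((⅒)*(-1/11)*(-104))*(641/1176) = 52*(641*(1/1176))/55 = (52/55)*(641/1176) = 8333/16170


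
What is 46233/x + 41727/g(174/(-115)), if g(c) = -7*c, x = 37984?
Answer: 4341107717/1101536 ≈ 3941.0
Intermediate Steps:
46233/x + 41727/g(174/(-115)) = 46233/37984 + 41727/((-1218/(-115))) = 46233*(1/37984) + 41727/((-1218*(-1)/115)) = 46233/37984 + 41727/((-7*(-174/115))) = 46233/37984 + 41727/(1218/115) = 46233/37984 + 41727*(115/1218) = 46233/37984 + 228505/58 = 4341107717/1101536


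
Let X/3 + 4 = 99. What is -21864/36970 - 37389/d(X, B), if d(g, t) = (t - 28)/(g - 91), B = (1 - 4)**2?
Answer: 134080111302/351215 ≈ 3.8176e+5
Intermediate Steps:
B = 9 (B = (-3)**2 = 9)
X = 285 (X = -12 + 3*99 = -12 + 297 = 285)
d(g, t) = (-28 + t)/(-91 + g)
-21864/36970 - 37389/d(X, B) = -21864/36970 - 37389*(-91 + 285)/(-28 + 9) = -21864*1/36970 - 37389/(-19/194) = -10932/18485 - 37389/((1/194)*(-19)) = -10932/18485 - 37389/(-19/194) = -10932/18485 - 37389*(-194/19) = -10932/18485 + 7253466/19 = 134080111302/351215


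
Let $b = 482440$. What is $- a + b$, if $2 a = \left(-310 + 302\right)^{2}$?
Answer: $482408$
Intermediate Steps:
$a = 32$ ($a = \frac{\left(-310 + 302\right)^{2}}{2} = \frac{\left(-8\right)^{2}}{2} = \frac{1}{2} \cdot 64 = 32$)
$- a + b = \left(-1\right) 32 + 482440 = -32 + 482440 = 482408$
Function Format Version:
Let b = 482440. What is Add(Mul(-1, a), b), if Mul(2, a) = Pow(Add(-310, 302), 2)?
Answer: 482408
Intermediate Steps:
a = 32 (a = Mul(Rational(1, 2), Pow(Add(-310, 302), 2)) = Mul(Rational(1, 2), Pow(-8, 2)) = Mul(Rational(1, 2), 64) = 32)
Add(Mul(-1, a), b) = Add(Mul(-1, 32), 482440) = Add(-32, 482440) = 482408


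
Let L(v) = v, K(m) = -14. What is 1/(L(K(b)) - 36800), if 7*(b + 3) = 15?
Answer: -1/36814 ≈ -2.7164e-5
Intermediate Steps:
b = -6/7 (b = -3 + (⅐)*15 = -3 + 15/7 = -6/7 ≈ -0.85714)
1/(L(K(b)) - 36800) = 1/(-14 - 36800) = 1/(-36814) = -1/36814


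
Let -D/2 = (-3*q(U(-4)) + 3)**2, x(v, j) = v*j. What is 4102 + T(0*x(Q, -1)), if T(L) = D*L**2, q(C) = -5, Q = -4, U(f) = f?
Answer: 4102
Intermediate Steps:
x(v, j) = j*v
D = -648 (D = -2*(-3*(-5) + 3)**2 = -2*(15 + 3)**2 = -2*18**2 = -2*324 = -648)
T(L) = -648*L**2
4102 + T(0*x(Q, -1)) = 4102 - 648*(0*(-1*(-4)))**2 = 4102 - 648*(0*4)**2 = 4102 - 648*0**2 = 4102 - 648*0 = 4102 + 0 = 4102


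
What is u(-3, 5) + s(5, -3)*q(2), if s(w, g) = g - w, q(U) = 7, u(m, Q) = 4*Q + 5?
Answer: -31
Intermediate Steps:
u(m, Q) = 5 + 4*Q
u(-3, 5) + s(5, -3)*q(2) = (5 + 4*5) + (-3 - 1*5)*7 = (5 + 20) + (-3 - 5)*7 = 25 - 8*7 = 25 - 56 = -31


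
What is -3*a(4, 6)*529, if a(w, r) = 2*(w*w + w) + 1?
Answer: -65067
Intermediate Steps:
a(w, r) = 1 + 2*w + 2*w**2 (a(w, r) = 2*(w**2 + w) + 1 = 2*(w + w**2) + 1 = (2*w + 2*w**2) + 1 = 1 + 2*w + 2*w**2)
-3*a(4, 6)*529 = -3*(1 + 2*4 + 2*4**2)*529 = -3*(1 + 8 + 2*16)*529 = -3*(1 + 8 + 32)*529 = -3*41*529 = -123*529 = -65067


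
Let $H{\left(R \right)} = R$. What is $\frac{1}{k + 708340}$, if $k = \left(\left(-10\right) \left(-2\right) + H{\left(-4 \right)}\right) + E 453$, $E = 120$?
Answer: $\frac{1}{762716} \approx 1.3111 \cdot 10^{-6}$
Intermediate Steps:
$k = 54376$ ($k = \left(\left(-10\right) \left(-2\right) - 4\right) + 120 \cdot 453 = \left(20 - 4\right) + 54360 = 16 + 54360 = 54376$)
$\frac{1}{k + 708340} = \frac{1}{54376 + 708340} = \frac{1}{762716}$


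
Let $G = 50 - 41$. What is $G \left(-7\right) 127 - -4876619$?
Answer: $4868618$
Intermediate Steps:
$G = 9$ ($G = 50 - 41 = 9$)
$G \left(-7\right) 127 - -4876619 = 9 \left(-7\right) 127 - -4876619 = \left(-63\right) 127 + 4876619 = -8001 + 4876619 = 4868618$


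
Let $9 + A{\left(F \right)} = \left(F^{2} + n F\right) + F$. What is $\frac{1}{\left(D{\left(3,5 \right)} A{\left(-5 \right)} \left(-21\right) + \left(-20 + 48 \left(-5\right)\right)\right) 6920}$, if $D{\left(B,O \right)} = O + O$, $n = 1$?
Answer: $- \frac{1}{10518400} \approx -9.5072 \cdot 10^{-8}$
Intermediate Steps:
$A{\left(F \right)} = -9 + F^{2} + 2 F$ ($A{\left(F \right)} = -9 + \left(\left(F^{2} + 1 F\right) + F\right) = -9 + \left(\left(F^{2} + F\right) + F\right) = -9 + \left(\left(F + F^{2}\right) + F\right) = -9 + \left(F^{2} + 2 F\right) = -9 + F^{2} + 2 F$)
$D{\left(B,O \right)} = 2 O$
$\frac{1}{\left(D{\left(3,5 \right)} A{\left(-5 \right)} \left(-21\right) + \left(-20 + 48 \left(-5\right)\right)\right) 6920} = \frac{1}{\left(2 \cdot 5 \left(-9 + \left(-5\right)^{2} + 2 \left(-5\right)\right) \left(-21\right) + \left(-20 + 48 \left(-5\right)\right)\right) 6920} = \frac{1}{10 \left(-9 + 25 - 10\right) \left(-21\right) - 260} \cdot \frac{1}{6920} = \frac{1}{10 \cdot 6 \left(-21\right) - 260} \cdot \frac{1}{6920} = \frac{1}{60 \left(-21\right) - 260} \cdot \frac{1}{6920} = \frac{1}{-1260 - 260} \cdot \frac{1}{6920} = \frac{1}{-1520} \cdot \frac{1}{6920} = \left(- \frac{1}{1520}\right) \frac{1}{6920} = - \frac{1}{10518400}$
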